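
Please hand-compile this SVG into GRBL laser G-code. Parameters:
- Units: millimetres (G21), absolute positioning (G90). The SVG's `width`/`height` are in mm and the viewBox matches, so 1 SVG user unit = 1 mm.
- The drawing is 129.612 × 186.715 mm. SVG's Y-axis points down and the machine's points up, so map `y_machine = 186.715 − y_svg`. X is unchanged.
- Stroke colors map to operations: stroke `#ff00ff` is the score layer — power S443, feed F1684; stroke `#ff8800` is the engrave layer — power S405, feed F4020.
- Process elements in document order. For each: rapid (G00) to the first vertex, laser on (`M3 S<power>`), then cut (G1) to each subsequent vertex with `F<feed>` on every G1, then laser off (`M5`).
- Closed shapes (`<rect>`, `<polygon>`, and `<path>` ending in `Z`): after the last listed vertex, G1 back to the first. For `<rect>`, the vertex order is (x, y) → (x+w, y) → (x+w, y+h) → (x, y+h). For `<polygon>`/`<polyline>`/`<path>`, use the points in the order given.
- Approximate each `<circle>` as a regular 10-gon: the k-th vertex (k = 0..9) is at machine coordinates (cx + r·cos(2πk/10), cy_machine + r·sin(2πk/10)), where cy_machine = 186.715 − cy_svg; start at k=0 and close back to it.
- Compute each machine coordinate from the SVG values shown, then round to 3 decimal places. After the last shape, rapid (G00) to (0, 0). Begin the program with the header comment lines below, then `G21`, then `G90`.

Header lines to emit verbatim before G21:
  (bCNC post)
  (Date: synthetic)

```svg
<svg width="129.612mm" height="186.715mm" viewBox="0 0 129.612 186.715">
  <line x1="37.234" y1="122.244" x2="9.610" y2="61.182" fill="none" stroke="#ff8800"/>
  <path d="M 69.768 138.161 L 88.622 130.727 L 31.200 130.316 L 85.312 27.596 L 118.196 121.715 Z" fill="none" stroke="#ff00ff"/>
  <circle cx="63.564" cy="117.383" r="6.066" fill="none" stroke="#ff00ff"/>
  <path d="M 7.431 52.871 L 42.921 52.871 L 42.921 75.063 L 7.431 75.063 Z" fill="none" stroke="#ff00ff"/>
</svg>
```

Since the viewBox matches the mm dimensions, user units are millimetres directly. The only transform is the Y-flip y_m = 186.715 − y_svg.

Shape 1 is a line segment drawn with `<line>`. Its stroke #ff8800 means engrave at S405, F4020. After flipping Y the toolpath is (37.234,64.471) → (9.610,125.533).

Shape 2 is a closed polygon drawn with `<path>`. Its stroke #ff00ff means score at S443, F1684. After flipping Y the toolpath is (69.768,48.554) → (88.622,55.988) → (31.200,56.399) → (85.312,159.119) → (118.196,65.000) → (69.768,48.554), returning to the start.

Shape 3 is a circle drawn with `<circle>`. Its stroke #ff00ff means score at S443, F1684. After flipping Y the toolpath is (69.630,69.332) → (68.471,72.898) → (65.438,75.101) → (61.690,75.101) → (58.657,72.898) → (57.498,69.332) → (58.657,65.766) → (61.690,63.563) → (65.438,63.563) → (68.471,65.766) → (69.630,69.332), returning to the start.

Shape 4 is a rectangle drawn with `<path>`. Its stroke #ff00ff means score at S443, F1684. After flipping Y the toolpath is (7.431,133.844) → (42.921,133.844) → (42.921,111.652) → (7.431,111.652) → (7.431,133.844), returning to the start.

(bCNC post)
(Date: synthetic)
G21
G90
G00 X37.234 Y64.471
M3 S405
G1 X9.610 Y125.533 F4020
M5
G00 X69.768 Y48.554
M3 S443
G1 X88.622 Y55.988 F1684
G1 X31.200 Y56.399 F1684
G1 X85.312 Y159.119 F1684
G1 X118.196 Y65.000 F1684
G1 X69.768 Y48.554 F1684
M5
G00 X69.630 Y69.332
M3 S443
G1 X68.471 Y72.898 F1684
G1 X65.438 Y75.101 F1684
G1 X61.690 Y75.101 F1684
G1 X58.657 Y72.898 F1684
G1 X57.498 Y69.332 F1684
G1 X58.657 Y65.766 F1684
G1 X61.690 Y63.563 F1684
G1 X65.438 Y63.563 F1684
G1 X68.471 Y65.766 F1684
G1 X69.630 Y69.332 F1684
M5
G00 X7.431 Y133.844
M3 S443
G1 X42.921 Y133.844 F1684
G1 X42.921 Y111.652 F1684
G1 X7.431 Y111.652 F1684
G1 X7.431 Y133.844 F1684
M5
G00 X0.000 Y0.000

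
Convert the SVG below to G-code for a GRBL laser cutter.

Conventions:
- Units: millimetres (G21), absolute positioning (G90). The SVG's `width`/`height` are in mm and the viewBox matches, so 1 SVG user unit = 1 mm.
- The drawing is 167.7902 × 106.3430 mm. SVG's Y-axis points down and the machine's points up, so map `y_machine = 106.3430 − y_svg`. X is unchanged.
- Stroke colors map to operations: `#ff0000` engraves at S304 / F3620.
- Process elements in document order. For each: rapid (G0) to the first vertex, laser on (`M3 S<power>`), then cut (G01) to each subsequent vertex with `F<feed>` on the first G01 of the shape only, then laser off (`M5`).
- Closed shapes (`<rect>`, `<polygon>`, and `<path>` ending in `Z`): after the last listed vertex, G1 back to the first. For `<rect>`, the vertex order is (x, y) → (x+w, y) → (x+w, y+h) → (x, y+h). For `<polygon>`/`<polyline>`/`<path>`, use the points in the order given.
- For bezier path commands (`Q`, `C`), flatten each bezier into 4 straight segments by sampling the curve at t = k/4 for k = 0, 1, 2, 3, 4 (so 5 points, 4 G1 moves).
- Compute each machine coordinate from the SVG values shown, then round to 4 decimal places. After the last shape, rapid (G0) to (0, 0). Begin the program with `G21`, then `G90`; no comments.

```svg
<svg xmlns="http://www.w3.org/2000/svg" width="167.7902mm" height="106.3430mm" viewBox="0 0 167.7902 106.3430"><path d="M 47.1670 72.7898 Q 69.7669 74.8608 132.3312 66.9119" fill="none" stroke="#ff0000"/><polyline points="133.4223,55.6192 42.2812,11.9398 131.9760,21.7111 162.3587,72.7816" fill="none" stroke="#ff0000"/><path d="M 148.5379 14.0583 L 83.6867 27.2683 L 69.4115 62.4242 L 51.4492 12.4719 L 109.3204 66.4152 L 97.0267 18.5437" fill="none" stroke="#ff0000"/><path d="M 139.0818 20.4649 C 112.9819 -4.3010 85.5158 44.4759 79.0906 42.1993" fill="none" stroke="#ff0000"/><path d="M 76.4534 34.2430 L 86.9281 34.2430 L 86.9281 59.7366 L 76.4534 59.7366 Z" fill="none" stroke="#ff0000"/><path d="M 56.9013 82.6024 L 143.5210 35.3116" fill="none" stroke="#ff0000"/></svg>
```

G21
G90
G0 X47.1670 Y33.5532
M3 S304
G01 X60.9647 Y33.1439 F3620
G01 X79.7580 Y33.9872
G01 X103.5468 Y36.0829
G01 X132.3312 Y39.4311
M5
G0 X133.4223 Y50.7238
M3 S304
G01 X42.2812 Y94.4032 F3620
G01 X131.9760 Y84.6319
G01 X162.3587 Y33.5614
M5
G0 X148.5379 Y92.2847
M3 S304
G01 X83.6867 Y79.0747 F3620
G01 X69.4115 Y43.9188
G01 X51.4492 Y93.8711
G01 X109.3204 Y39.9278
G01 X97.0267 Y87.7993
M5
G0 X139.0818 Y85.8781
M3 S304
G01 X119.6008 Y92.6101 F3620
G01 X101.7082 Y83.4444
G01 X87.5046 Y70.0620
G01 X79.0906 Y64.1437
M5
G0 X76.4534 Y72.1000
M3 S304
G01 X86.9281 Y72.1000 F3620
G01 X86.9281 Y46.6064
G01 X76.4534 Y46.6064
G01 X76.4534 Y72.1000
M5
G0 X56.9013 Y23.7406
M3 S304
G01 X143.5210 Y71.0314 F3620
M5
G0 X0.0000 Y0.0000

Since the viewBox matches the mm dimensions, user units are millimetres directly. The only transform is the Y-flip y_m = 106.3430 − y_svg.

Shape 1 is a quadratic bezier drawn with `<path>`. Its stroke #ff0000 means engrave at S304, F3620. After flipping Y the toolpath is (47.1670,33.5532) → (60.9647,33.1439) → (79.7580,33.9872) → (103.5468,36.0829) → (132.3312,39.4311).

Shape 2 is a open polyline drawn with `<polyline>`. Its stroke #ff0000 means engrave at S304, F3620. After flipping Y the toolpath is (133.4223,50.7238) → (42.2812,94.4032) → (131.9760,84.6319) → (162.3587,33.5614).

Shape 3 is a open polyline drawn with `<path>`. Its stroke #ff0000 means engrave at S304, F3620. After flipping Y the toolpath is (148.5379,92.2847) → (83.6867,79.0747) → (69.4115,43.9188) → (51.4492,93.8711) → (109.3204,39.9278) → (97.0267,87.7993).

Shape 4 is a cubic bezier drawn with `<path>`. Its stroke #ff0000 means engrave at S304, F3620. After flipping Y the toolpath is (139.0818,85.8781) → (119.6008,92.6101) → (101.7082,83.4444) → (87.5046,70.0620) → (79.0906,64.1437).

Shape 5 is a rectangle drawn with `<path>`. Its stroke #ff0000 means engrave at S304, F3620. After flipping Y the toolpath is (76.4534,72.1000) → (86.9281,72.1000) → (86.9281,46.6064) → (76.4534,46.6064) → (76.4534,72.1000), returning to the start.

Shape 6 is a line segment drawn with `<path>`. Its stroke #ff0000 means engrave at S304, F3620. After flipping Y the toolpath is (56.9013,23.7406) → (143.5210,71.0314).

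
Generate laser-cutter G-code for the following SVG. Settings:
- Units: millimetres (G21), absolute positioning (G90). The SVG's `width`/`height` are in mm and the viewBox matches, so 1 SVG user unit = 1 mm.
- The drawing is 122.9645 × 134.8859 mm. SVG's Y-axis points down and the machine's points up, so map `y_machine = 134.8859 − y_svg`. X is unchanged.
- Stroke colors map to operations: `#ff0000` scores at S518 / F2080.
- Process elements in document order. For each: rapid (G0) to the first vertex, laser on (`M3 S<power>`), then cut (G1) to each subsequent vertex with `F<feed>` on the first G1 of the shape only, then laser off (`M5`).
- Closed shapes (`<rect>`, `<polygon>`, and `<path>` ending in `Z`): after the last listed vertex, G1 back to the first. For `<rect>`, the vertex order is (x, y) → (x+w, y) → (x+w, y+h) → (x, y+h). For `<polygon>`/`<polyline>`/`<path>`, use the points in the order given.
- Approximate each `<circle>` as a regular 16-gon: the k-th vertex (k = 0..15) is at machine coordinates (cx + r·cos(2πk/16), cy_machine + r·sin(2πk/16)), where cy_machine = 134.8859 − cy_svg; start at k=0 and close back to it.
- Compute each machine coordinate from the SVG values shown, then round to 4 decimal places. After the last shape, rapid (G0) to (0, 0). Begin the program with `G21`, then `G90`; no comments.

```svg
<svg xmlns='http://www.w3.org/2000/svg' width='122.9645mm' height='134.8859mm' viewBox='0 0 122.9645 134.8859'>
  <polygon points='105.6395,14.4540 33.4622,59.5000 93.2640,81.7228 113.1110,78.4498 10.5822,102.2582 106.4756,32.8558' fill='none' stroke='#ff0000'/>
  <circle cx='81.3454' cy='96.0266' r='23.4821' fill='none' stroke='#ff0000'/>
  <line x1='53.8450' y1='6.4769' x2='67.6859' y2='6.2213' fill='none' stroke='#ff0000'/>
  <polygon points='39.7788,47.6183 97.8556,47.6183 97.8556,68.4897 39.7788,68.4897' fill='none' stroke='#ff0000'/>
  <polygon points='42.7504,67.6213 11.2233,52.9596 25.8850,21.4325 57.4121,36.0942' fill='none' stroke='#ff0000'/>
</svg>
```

G21
G90
G0 X105.6395 Y120.4319
M3 S518
G1 X33.4622 Y75.3859 F2080
G1 X93.2640 Y53.1631
G1 X113.1110 Y56.4361
G1 X10.5822 Y32.6277
G1 X106.4756 Y102.0301
G1 X105.6395 Y120.4319
M5
G0 X104.8275 Y38.8593
M3 S518
G1 X103.0400 Y47.8455 F2080
G1 X97.9498 Y55.4637
G1 X90.3316 Y60.5539
G1 X81.3454 Y62.3414
G1 X72.3592 Y60.5539
G1 X64.7410 Y55.4637
G1 X59.6508 Y47.8455
G1 X57.8633 Y38.8593
G1 X59.6508 Y29.8731
G1 X64.7410 Y22.2549
G1 X72.3592 Y17.1647
G1 X81.3454 Y15.3772
G1 X90.3316 Y17.1647
G1 X97.9498 Y22.2549
G1 X103.0400 Y29.8731
G1 X104.8275 Y38.8593
M5
G0 X53.8450 Y128.4090
M3 S518
G1 X67.6859 Y128.6646 F2080
M5
G0 X39.7788 Y87.2676
M3 S518
G1 X97.8556 Y87.2676 F2080
G1 X97.8556 Y66.3962
G1 X39.7788 Y66.3962
G1 X39.7788 Y87.2676
M5
G0 X42.7504 Y67.2646
M3 S518
G1 X11.2233 Y81.9263 F2080
G1 X25.8850 Y113.4534
G1 X57.4121 Y98.7917
G1 X42.7504 Y67.2646
M5
G0 X0.0000 Y0.0000

1 u = 1 mm; y_m = 134.8859 − y.

[1] `<polygon>` closed polygon, #ff0000→score S518 F2080: (105.6395,120.4319) → (33.4622,75.3859) → (93.2640,53.1631) → (113.1110,56.4361) → (10.5822,32.6277) → (106.4756,102.0301) → (105.6395,120.4319) (closed)

[2] `<circle>` circle, #ff0000→score S518 F2080: (104.8275,38.8593) → (103.0400,47.8455) → (97.9498,55.4637) → (90.3316,60.5539) → (81.3454,62.3414) → (72.3592,60.5539) → (64.7410,55.4637) → (59.6508,47.8455) → (57.8633,38.8593) → (59.6508,29.8731) → (64.7410,22.2549) → (72.3592,17.1647) → (81.3454,15.3772) → (90.3316,17.1647) → (97.9498,22.2549) → (103.0400,29.8731) → (104.8275,38.8593) (closed)

[3] `<line>` line segment, #ff0000→score S518 F2080: (53.8450,128.4090) → (67.6859,128.6646)

[4] `<polygon>` rectangle, #ff0000→score S518 F2080: (39.7788,87.2676) → (97.8556,87.2676) → (97.8556,66.3962) → (39.7788,66.3962) → (39.7788,87.2676) (closed)

[5] `<polygon>` regular polygon, #ff0000→score S518 F2080: (42.7504,67.2646) → (11.2233,81.9263) → (25.8850,113.4534) → (57.4121,98.7917) → (42.7504,67.2646) (closed)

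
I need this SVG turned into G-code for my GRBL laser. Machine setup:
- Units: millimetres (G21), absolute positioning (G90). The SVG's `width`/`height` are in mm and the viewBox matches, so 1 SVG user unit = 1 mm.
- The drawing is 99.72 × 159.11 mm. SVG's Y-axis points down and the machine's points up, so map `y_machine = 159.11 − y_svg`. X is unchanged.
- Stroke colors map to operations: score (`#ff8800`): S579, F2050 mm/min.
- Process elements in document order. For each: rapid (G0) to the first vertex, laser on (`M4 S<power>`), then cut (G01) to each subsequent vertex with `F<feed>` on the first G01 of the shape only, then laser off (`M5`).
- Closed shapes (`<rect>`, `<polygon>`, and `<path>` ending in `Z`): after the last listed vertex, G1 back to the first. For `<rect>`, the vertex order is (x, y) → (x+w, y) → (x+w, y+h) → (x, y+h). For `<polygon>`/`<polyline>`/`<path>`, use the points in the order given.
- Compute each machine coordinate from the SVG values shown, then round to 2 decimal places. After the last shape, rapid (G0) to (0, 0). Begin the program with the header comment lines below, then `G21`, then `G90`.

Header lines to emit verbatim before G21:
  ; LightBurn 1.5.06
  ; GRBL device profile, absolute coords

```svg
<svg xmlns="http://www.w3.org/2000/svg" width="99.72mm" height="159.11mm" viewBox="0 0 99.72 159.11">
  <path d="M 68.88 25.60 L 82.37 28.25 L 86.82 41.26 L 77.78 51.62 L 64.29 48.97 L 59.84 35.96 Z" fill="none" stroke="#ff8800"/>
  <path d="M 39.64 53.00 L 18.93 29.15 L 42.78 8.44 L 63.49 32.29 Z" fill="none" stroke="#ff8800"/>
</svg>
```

; LightBurn 1.5.06
; GRBL device profile, absolute coords
G21
G90
G0 X68.88 Y133.51
M4 S579
G01 X82.37 Y130.86 F2050
G01 X86.82 Y117.85
G01 X77.78 Y107.49
G01 X64.29 Y110.14
G01 X59.84 Y123.15
G01 X68.88 Y133.51
M5
G0 X39.64 Y106.11
M4 S579
G01 X18.93 Y129.96 F2050
G01 X42.78 Y150.67
G01 X63.49 Y126.82
G01 X39.64 Y106.11
M5
G0 X0.00 Y0.00

1 u = 1 mm; y_m = 159.11 − y.

[1] `<path>` regular polygon, #ff8800→score S579 F2050: (68.88,133.51) → (82.37,130.86) → (86.82,117.85) → (77.78,107.49) → (64.29,110.14) → (59.84,123.15) → (68.88,133.51) (closed)

[2] `<path>` regular polygon, #ff8800→score S579 F2050: (39.64,106.11) → (18.93,129.96) → (42.78,150.67) → (63.49,126.82) → (39.64,106.11) (closed)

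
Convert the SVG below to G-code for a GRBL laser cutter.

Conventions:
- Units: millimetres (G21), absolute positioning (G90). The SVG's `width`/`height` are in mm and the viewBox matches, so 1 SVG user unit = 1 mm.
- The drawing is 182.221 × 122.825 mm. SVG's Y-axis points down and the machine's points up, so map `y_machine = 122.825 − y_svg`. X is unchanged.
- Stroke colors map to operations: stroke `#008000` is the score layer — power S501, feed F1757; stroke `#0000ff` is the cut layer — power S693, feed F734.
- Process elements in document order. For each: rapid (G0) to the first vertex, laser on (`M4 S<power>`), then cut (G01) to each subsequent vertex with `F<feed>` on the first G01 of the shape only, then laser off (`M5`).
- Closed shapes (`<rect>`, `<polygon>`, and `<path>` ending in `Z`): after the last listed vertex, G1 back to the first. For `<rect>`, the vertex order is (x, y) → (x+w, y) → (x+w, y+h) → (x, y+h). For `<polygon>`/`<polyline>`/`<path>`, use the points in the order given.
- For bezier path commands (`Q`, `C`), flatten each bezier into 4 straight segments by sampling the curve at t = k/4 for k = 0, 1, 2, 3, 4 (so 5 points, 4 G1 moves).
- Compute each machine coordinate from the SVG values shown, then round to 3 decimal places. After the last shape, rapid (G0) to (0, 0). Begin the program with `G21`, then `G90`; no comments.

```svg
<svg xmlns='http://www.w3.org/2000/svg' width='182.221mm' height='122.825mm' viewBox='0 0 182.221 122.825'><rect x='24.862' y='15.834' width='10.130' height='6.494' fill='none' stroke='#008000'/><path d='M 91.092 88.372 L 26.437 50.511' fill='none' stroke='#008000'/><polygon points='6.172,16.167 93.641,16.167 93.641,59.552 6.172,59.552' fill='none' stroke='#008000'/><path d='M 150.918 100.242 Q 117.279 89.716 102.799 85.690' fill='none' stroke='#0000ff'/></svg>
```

G21
G90
G0 X24.862 Y106.991
M4 S501
G01 X34.992 Y106.991 F1757
G01 X34.992 Y100.497
G01 X24.862 Y100.497
G01 X24.862 Y106.991
M5
G0 X91.092 Y34.453
M4 S501
G01 X26.437 Y72.314 F1757
M5
G0 X6.172 Y106.658
M4 S501
G01 X93.641 Y106.658 F1757
G01 X93.641 Y63.273
G01 X6.172 Y63.273
G01 X6.172 Y106.658
M5
G0 X150.918 Y22.583
M4 S693
G01 X135.296 Y27.440 F734
G01 X122.069 Y31.484
G01 X111.236 Y34.716
G01 X102.799 Y37.135
M5
G0 X0.000 Y0.000

viewBox `0 0 182.221 122.825` with mm width/height → 1 unit = 1 mm. Flip: y_m = 122.825 − y_svg.

**Shape 1** — `<rect>` rectangle, stroke `#008000` → score (S501, F1757). Machine vertices: (24.862,106.991) → (34.992,106.991) → (34.992,100.497) → (24.862,100.497) → (24.862,106.991). Closed: final G1 returns to the first vertex.

**Shape 2** — `<path>` line segment, stroke `#008000` → score (S501, F1757). Machine vertices: (91.092,34.453) → (26.437,72.314). Open path.

**Shape 3** — `<polygon>` rectangle, stroke `#008000` → score (S501, F1757). Machine vertices: (6.172,106.658) → (93.641,106.658) → (93.641,63.273) → (6.172,63.273) → (6.172,106.658). Closed: final G1 returns to the first vertex.

**Shape 4** — `<path>` quadratic bezier, stroke `#0000ff` → cut (S693, F734). Control points (SVG): P0=(150.918,100.242), P1=(117.279,89.716), P2=(102.799,85.690); sampled at t=k/4. Machine vertices: (150.918,22.583) → (135.296,27.440) → (122.069,31.484) → (111.236,34.716) → (102.799,37.135). Open path.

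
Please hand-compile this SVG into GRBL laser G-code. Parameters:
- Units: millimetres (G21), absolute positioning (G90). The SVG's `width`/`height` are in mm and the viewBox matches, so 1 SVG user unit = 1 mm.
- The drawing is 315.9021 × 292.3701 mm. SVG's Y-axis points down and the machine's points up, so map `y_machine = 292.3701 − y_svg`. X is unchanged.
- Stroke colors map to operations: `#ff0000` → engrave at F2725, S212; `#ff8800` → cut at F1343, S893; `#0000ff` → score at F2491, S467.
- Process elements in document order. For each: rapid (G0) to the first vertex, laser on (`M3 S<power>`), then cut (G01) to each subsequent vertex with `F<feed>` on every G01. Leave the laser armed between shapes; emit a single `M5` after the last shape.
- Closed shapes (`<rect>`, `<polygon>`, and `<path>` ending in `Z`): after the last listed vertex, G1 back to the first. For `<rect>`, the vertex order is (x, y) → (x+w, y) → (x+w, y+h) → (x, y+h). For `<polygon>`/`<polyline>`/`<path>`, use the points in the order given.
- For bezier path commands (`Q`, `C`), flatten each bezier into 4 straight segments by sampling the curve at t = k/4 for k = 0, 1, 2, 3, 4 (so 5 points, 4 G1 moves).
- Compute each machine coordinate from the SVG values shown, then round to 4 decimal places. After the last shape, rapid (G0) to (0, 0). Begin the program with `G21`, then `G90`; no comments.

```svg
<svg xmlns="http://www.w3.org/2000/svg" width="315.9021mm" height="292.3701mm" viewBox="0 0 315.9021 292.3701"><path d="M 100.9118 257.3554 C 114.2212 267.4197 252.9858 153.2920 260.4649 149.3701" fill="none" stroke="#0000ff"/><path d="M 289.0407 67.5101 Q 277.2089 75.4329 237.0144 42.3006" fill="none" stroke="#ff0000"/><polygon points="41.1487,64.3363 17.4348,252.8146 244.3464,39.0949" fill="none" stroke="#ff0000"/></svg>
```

G21
G90
G0 X100.9118 Y35.0147
M3 S467
G01 X130.4051 Y47.0900 F2491
G01 X182.8747 Y83.7625 F2491
G01 X234.2511 Y123.0575 F2491
G01 X260.4649 Y143.0000 F2491
G0 X289.0407 Y224.8600
M3 S212
G01 X281.3521 Y223.4645 F2725
G01 X270.1182 Y227.2010 F2725
G01 X255.3390 Y236.0693 F2725
G01 X237.0144 Y250.0695 F2725
G0 X41.1487 Y228.0338
M3 S212
G01 X17.4348 Y39.5555 F2725
G01 X244.3464 Y253.2752 F2725
G01 X41.1487 Y228.0338 F2725
M5
G0 X0.0000 Y0.0000

viewBox `0 0 315.9021 292.3701` with mm width/height → 1 unit = 1 mm. Flip: y_m = 292.3701 − y_svg.

**Shape 1** — `<path>` cubic bezier, stroke `#0000ff` → score (S467, F2491). Control points (SVG): P0=(100.9118,257.3554), P1=(114.2212,267.4197), P2=(252.9858,153.2920), P3=(260.4649,149.3701); sampled at t=k/4. Machine vertices: (100.9118,35.0147) → (130.4051,47.0900) → (182.8747,83.7625) → (234.2511,123.0575) → (260.4649,143.0000). Open path.

**Shape 2** — `<path>` quadratic bezier, stroke `#ff0000` → engrave (S212, F2725). Control points (SVG): P0=(289.0407,67.5101), P1=(277.2089,75.4329), P2=(237.0144,42.3006); sampled at t=k/4. Machine vertices: (289.0407,224.8600) → (281.3521,223.4645) → (270.1182,227.2010) → (255.3390,236.0693) → (237.0144,250.0695). Open path.

**Shape 3** — `<polygon>` closed polygon, stroke `#ff0000` → engrave (S212, F2725). Machine vertices: (41.1487,228.0338) → (17.4348,39.5555) → (244.3464,253.2752) → (41.1487,228.0338). Closed: final G1 returns to the first vertex.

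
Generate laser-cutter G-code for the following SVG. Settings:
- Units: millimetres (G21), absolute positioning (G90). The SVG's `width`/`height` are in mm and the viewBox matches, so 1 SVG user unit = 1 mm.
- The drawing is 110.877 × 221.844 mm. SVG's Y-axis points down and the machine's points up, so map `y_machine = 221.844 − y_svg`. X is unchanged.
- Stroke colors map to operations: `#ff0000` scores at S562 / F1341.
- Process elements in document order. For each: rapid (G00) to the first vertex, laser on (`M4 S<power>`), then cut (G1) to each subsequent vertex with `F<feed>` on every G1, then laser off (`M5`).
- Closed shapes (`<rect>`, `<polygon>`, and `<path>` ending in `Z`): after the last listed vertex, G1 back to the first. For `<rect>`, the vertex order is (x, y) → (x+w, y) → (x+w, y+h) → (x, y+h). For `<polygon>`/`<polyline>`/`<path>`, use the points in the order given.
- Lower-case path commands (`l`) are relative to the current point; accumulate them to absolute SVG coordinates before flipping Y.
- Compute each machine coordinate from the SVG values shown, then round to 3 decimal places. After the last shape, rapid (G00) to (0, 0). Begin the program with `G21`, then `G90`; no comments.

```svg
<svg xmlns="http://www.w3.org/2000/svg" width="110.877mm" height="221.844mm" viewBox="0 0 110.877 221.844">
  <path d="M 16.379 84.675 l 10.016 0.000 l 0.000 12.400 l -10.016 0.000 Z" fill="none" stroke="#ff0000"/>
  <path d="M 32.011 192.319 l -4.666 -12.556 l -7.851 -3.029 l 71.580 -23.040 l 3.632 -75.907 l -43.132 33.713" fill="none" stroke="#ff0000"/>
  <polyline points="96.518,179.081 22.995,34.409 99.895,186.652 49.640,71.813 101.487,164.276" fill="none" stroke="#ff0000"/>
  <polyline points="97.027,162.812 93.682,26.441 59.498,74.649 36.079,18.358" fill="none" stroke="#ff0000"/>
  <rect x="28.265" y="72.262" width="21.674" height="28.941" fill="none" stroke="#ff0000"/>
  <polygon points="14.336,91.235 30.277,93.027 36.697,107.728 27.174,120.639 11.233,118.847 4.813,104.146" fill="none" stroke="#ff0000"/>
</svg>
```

G21
G90
G00 X16.379 Y137.169
M4 S562
G1 X26.395 Y137.169 F1341
G1 X26.395 Y124.769 F1341
G1 X16.379 Y124.769 F1341
G1 X16.379 Y137.169 F1341
M5
G00 X32.011 Y29.525
M4 S562
G1 X27.345 Y42.081 F1341
G1 X19.494 Y45.110 F1341
G1 X91.074 Y68.150 F1341
G1 X94.706 Y144.057 F1341
G1 X51.574 Y110.344 F1341
M5
G00 X96.518 Y42.763
M4 S562
G1 X22.995 Y187.435 F1341
G1 X99.895 Y35.192 F1341
G1 X49.640 Y150.031 F1341
G1 X101.487 Y57.568 F1341
M5
G00 X97.027 Y59.032
M4 S562
G1 X93.682 Y195.403 F1341
G1 X59.498 Y147.195 F1341
G1 X36.079 Y203.486 F1341
M5
G00 X28.265 Y149.582
M4 S562
G1 X49.939 Y149.582 F1341
G1 X49.939 Y120.641 F1341
G1 X28.265 Y120.641 F1341
G1 X28.265 Y149.582 F1341
M5
G00 X14.336 Y130.609
M4 S562
G1 X30.277 Y128.817 F1341
G1 X36.697 Y114.116 F1341
G1 X27.174 Y101.205 F1341
G1 X11.233 Y102.997 F1341
G1 X4.813 Y117.698 F1341
G1 X14.336 Y130.609 F1341
M5
G00 X0.000 Y0.000

viewBox `0 0 110.877 221.844` with mm width/height → 1 unit = 1 mm. Flip: y_m = 221.844 − y_svg.

**Shape 1** — `<path>` rectangle, stroke `#ff0000` → score (S562, F1341). Machine vertices: (16.379,137.169) → (26.395,137.169) → (26.395,124.769) → (16.379,124.769) → (16.379,137.169). Closed: final G1 returns to the first vertex.

**Shape 2** — `<path>` open polyline, stroke `#ff0000` → score (S562, F1341). Machine vertices: (32.011,29.525) → (27.345,42.081) → (19.494,45.110) → (91.074,68.150) → (94.706,144.057) → (51.574,110.344). Open path.

**Shape 3** — `<polyline>` open polyline, stroke `#ff0000` → score (S562, F1341). Machine vertices: (96.518,42.763) → (22.995,187.435) → (99.895,35.192) → (49.640,150.031) → (101.487,57.568). Open path.

**Shape 4** — `<polyline>` open polyline, stroke `#ff0000` → score (S562, F1341). Machine vertices: (97.027,59.032) → (93.682,195.403) → (59.498,147.195) → (36.079,203.486). Open path.

**Shape 5** — `<rect>` rectangle, stroke `#ff0000` → score (S562, F1341). Machine vertices: (28.265,149.582) → (49.939,149.582) → (49.939,120.641) → (28.265,120.641) → (28.265,149.582). Closed: final G1 returns to the first vertex.

**Shape 6** — `<polygon>` regular polygon, stroke `#ff0000` → score (S562, F1341). Machine vertices: (14.336,130.609) → (30.277,128.817) → (36.697,114.116) → (27.174,101.205) → (11.233,102.997) → (4.813,117.698) → (14.336,130.609). Closed: final G1 returns to the first vertex.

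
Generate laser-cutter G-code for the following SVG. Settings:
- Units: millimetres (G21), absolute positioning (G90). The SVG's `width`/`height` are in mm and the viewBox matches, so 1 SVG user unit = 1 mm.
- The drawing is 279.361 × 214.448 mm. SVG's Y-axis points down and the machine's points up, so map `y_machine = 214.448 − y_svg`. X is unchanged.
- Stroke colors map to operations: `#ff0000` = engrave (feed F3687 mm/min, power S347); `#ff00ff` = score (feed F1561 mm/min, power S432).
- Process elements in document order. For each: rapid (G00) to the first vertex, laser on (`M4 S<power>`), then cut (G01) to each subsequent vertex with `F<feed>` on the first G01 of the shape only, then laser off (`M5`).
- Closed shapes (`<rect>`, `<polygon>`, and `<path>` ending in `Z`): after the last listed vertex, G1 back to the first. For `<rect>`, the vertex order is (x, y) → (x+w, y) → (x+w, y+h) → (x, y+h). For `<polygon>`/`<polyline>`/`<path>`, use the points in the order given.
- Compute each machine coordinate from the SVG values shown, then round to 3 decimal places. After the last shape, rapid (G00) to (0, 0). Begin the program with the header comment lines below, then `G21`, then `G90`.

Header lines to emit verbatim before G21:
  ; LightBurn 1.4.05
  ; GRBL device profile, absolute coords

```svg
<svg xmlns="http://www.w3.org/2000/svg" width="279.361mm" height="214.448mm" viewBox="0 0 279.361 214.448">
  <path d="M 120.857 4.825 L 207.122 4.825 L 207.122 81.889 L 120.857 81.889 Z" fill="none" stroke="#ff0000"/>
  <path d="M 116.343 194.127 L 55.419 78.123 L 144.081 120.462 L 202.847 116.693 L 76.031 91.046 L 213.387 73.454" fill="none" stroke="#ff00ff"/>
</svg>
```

; LightBurn 1.4.05
; GRBL device profile, absolute coords
G21
G90
G00 X120.857 Y209.623
M4 S347
G01 X207.122 Y209.623 F3687
G01 X207.122 Y132.559
G01 X120.857 Y132.559
G01 X120.857 Y209.623
M5
G00 X116.343 Y20.321
M4 S432
G01 X55.419 Y136.325 F1561
G01 X144.081 Y93.986
G01 X202.847 Y97.755
G01 X76.031 Y123.402
G01 X213.387 Y140.994
M5
G00 X0.000 Y0.000

Since the viewBox matches the mm dimensions, user units are millimetres directly. The only transform is the Y-flip y_m = 214.448 − y_svg.

Shape 1 is a rectangle drawn with `<path>`. Its stroke #ff0000 means engrave at S347, F3687. After flipping Y the toolpath is (120.857,209.623) → (207.122,209.623) → (207.122,132.559) → (120.857,132.559) → (120.857,209.623), returning to the start.

Shape 2 is a open polyline drawn with `<path>`. Its stroke #ff00ff means score at S432, F1561. After flipping Y the toolpath is (116.343,20.321) → (55.419,136.325) → (144.081,93.986) → (202.847,97.755) → (76.031,123.402) → (213.387,140.994).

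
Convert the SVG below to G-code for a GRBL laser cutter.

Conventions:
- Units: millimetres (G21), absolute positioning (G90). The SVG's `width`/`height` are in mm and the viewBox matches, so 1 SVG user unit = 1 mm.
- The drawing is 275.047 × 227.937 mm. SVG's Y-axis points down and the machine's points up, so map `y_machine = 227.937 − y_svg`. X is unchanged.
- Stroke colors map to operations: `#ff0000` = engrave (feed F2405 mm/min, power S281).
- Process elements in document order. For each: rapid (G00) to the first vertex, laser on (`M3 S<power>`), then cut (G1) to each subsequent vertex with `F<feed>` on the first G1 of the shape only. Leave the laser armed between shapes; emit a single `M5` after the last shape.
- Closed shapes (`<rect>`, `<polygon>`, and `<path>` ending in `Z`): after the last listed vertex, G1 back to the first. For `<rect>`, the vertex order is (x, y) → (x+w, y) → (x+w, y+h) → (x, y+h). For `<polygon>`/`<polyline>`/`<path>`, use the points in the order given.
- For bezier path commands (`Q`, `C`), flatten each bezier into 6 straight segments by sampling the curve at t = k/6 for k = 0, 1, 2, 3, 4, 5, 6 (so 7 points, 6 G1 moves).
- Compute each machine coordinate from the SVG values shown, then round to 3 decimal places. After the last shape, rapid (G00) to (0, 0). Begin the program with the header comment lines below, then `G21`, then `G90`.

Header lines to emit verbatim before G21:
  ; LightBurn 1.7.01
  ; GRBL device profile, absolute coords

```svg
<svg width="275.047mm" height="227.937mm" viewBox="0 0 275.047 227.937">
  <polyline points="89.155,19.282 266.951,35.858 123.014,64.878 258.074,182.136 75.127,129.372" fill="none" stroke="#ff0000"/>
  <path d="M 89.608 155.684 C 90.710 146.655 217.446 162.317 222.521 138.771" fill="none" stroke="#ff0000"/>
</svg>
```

1 u = 1 mm; y_m = 227.937 − y.

[1] `<polyline>` open polyline, #ff0000→engrave S281 F2405: (89.155,208.655) → (266.951,192.079) → (123.014,163.059) → (258.074,45.801) → (75.127,98.565)

[2] `<path>` cubic bezier, #ff0000→engrave S281 F2405: (89.608,72.253) → (99.484,75.006) → (123.429,75.418) → (154.575,75.266) → (186.051,76.323) → (210.990,80.365) → (222.521,89.166)

; LightBurn 1.7.01
; GRBL device profile, absolute coords
G21
G90
G00 X89.155 Y208.655
M3 S281
G1 X266.951 Y192.079 F2405
G1 X123.014 Y163.059
G1 X258.074 Y45.801
G1 X75.127 Y98.565
G00 X89.608 Y72.253
M3 S281
G1 X99.484 Y75.006 F2405
G1 X123.429 Y75.418
G1 X154.575 Y75.266
G1 X186.051 Y76.323
G1 X210.990 Y80.365
G1 X222.521 Y89.166
M5
G00 X0.000 Y0.000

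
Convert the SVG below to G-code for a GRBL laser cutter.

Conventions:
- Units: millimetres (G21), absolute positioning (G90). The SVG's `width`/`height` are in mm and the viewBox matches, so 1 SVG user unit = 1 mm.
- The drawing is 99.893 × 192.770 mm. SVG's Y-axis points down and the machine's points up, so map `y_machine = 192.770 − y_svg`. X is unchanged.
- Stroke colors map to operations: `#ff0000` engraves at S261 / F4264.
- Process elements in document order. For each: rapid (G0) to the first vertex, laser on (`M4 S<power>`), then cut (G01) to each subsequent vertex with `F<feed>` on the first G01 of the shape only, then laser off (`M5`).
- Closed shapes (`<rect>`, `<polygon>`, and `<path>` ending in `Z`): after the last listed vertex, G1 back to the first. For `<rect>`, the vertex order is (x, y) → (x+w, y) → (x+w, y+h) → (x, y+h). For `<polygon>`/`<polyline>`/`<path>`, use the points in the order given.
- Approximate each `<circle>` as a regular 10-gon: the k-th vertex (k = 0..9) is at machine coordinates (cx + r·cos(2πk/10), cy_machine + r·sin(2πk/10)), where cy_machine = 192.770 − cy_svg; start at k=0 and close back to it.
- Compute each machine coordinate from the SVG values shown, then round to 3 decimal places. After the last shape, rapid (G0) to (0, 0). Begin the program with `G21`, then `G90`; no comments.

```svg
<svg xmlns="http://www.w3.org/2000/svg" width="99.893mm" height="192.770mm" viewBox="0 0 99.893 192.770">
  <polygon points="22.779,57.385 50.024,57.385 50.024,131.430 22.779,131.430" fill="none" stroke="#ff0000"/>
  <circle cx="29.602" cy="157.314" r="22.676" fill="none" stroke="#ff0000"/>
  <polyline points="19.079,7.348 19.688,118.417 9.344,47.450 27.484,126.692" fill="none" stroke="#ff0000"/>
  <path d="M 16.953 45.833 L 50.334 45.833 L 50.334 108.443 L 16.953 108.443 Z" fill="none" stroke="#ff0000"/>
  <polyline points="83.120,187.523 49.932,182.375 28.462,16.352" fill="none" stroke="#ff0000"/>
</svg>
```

G21
G90
G0 X22.779 Y135.385
M4 S261
G01 X50.024 Y135.385 F4264
G01 X50.024 Y61.340
G01 X22.779 Y61.340
G01 X22.779 Y135.385
M5
G0 X52.278 Y35.456
M4 S261
G01 X47.947 Y48.785 F4264
G01 X36.609 Y57.022
G01 X22.595 Y57.022
G01 X11.257 Y48.785
G01 X6.926 Y35.456
G01 X11.257 Y22.127
G01 X22.595 Y13.890
G01 X36.609 Y13.890
G01 X47.947 Y22.127
G01 X52.278 Y35.456
M5
G0 X19.079 Y185.422
M4 S261
G01 X19.688 Y74.353 F4264
G01 X9.344 Y145.320
G01 X27.484 Y66.078
M5
G0 X16.953 Y146.937
M4 S261
G01 X50.334 Y146.937 F4264
G01 X50.334 Y84.327
G01 X16.953 Y84.327
G01 X16.953 Y146.937
M5
G0 X83.120 Y5.247
M4 S261
G01 X49.932 Y10.395 F4264
G01 X28.462 Y176.418
M5
G0 X0.000 Y0.000

Since the viewBox matches the mm dimensions, user units are millimetres directly. The only transform is the Y-flip y_m = 192.770 − y_svg.

Shape 1 is a rectangle drawn with `<polygon>`. Its stroke #ff0000 means engrave at S261, F4264. After flipping Y the toolpath is (22.779,135.385) → (50.024,135.385) → (50.024,61.340) → (22.779,61.340) → (22.779,135.385), returning to the start.

Shape 2 is a circle drawn with `<circle>`. Its stroke #ff0000 means engrave at S261, F4264. After flipping Y the toolpath is (52.278,35.456) → (47.947,48.785) → (36.609,57.022) → (22.595,57.022) → (11.257,48.785) → (6.926,35.456) → (11.257,22.127) → (22.595,13.890) → (36.609,13.890) → (47.947,22.127) → (52.278,35.456), returning to the start.

Shape 3 is a open polyline drawn with `<polyline>`. Its stroke #ff0000 means engrave at S261, F4264. After flipping Y the toolpath is (19.079,185.422) → (19.688,74.353) → (9.344,145.320) → (27.484,66.078).

Shape 4 is a rectangle drawn with `<path>`. Its stroke #ff0000 means engrave at S261, F4264. After flipping Y the toolpath is (16.953,146.937) → (50.334,146.937) → (50.334,84.327) → (16.953,84.327) → (16.953,146.937), returning to the start.

Shape 5 is a open polyline drawn with `<polyline>`. Its stroke #ff0000 means engrave at S261, F4264. After flipping Y the toolpath is (83.120,5.247) → (49.932,10.395) → (28.462,176.418).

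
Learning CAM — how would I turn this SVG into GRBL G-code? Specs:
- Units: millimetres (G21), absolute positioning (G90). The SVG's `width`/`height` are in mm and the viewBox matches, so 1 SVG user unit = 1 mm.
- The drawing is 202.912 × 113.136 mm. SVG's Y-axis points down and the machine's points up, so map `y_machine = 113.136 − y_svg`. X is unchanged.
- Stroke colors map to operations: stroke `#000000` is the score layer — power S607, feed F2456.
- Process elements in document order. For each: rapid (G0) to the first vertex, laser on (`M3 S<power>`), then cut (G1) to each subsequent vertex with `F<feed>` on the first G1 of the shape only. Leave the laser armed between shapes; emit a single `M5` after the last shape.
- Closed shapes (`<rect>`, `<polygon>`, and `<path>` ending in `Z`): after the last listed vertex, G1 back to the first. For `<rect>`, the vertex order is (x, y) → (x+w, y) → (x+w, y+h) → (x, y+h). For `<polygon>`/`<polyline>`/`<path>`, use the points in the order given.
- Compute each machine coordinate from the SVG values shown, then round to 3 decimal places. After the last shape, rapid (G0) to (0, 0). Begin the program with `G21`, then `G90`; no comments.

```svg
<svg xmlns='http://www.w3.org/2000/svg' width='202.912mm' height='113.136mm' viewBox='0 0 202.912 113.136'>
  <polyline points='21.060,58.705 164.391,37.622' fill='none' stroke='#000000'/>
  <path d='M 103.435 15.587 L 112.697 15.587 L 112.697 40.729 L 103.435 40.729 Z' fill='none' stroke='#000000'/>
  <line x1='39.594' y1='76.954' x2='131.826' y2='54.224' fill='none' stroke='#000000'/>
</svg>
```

G21
G90
G0 X21.060 Y54.431
M3 S607
G1 X164.391 Y75.514 F2456
G0 X103.435 Y97.549
M3 S607
G1 X112.697 Y97.549 F2456
G1 X112.697 Y72.407
G1 X103.435 Y72.407
G1 X103.435 Y97.549
G0 X39.594 Y36.182
M3 S607
G1 X131.826 Y58.912 F2456
M5
G0 X0.000 Y0.000

Since the viewBox matches the mm dimensions, user units are millimetres directly. The only transform is the Y-flip y_m = 113.136 − y_svg.

Shape 1 is a line segment drawn with `<polyline>`. Its stroke #000000 means score at S607, F2456. After flipping Y the toolpath is (21.060,54.431) → (164.391,75.514).

Shape 2 is a rectangle drawn with `<path>`. Its stroke #000000 means score at S607, F2456. After flipping Y the toolpath is (103.435,97.549) → (112.697,97.549) → (112.697,72.407) → (103.435,72.407) → (103.435,97.549), returning to the start.

Shape 3 is a line segment drawn with `<line>`. Its stroke #000000 means score at S607, F2456. After flipping Y the toolpath is (39.594,36.182) → (131.826,58.912).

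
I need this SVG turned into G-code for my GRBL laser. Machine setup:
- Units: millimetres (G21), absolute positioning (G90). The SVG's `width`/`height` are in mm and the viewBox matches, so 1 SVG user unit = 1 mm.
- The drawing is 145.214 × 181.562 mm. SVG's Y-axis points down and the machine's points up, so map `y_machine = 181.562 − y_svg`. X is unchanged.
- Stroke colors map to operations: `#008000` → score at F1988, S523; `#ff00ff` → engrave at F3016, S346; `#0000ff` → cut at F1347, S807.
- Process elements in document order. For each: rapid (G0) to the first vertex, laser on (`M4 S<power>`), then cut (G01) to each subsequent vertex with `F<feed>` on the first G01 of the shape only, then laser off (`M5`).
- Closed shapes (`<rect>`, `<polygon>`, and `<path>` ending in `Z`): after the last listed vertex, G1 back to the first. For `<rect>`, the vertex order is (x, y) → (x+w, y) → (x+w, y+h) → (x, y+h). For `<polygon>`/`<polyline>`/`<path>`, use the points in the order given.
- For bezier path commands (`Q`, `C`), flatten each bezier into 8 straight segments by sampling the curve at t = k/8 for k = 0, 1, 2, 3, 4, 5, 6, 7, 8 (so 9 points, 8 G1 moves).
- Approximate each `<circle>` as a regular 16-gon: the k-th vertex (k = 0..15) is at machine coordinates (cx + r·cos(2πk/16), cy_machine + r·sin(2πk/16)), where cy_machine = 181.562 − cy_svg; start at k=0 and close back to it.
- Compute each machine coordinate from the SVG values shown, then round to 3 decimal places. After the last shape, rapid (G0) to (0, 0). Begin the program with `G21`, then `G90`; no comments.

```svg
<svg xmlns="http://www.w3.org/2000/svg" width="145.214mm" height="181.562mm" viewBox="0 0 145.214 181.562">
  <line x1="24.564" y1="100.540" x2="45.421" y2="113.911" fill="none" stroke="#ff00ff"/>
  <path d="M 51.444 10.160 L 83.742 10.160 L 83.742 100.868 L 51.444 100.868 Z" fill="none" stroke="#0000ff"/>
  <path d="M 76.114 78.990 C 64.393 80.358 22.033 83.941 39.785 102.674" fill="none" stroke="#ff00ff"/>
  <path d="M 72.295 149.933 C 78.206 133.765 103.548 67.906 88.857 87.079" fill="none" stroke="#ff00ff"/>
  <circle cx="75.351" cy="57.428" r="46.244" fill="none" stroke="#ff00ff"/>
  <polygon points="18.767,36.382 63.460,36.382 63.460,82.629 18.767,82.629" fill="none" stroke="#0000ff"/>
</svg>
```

G21
G90
G0 X24.564 Y81.022
M4 S346
G01 X45.421 Y67.651 F3016
M5
G0 X51.444 Y171.402
M4 S807
G01 X83.742 Y171.402 F1347
G01 X83.742 Y80.694
G01 X51.444 Y80.694
G01 X51.444 Y171.402
M5
G0 X76.114 Y102.572
M4 S346
G01 X70.460 Y101.930 F3016
G01 X62.996 Y100.929
G01 X54.788 Y99.416
G01 X46.897 Y97.242
G01 X40.388 Y94.253
G01 X36.324 Y90.299
G01 X35.769 Y85.228
G01 X39.785 Y78.888
M5
G0 X72.295 Y31.629
M4 S346
G01 X75.306 Y39.758 F3016
G01 X79.442 Y50.967
G01 X84.007 Y63.677
G01 X88.302 Y76.309
G01 X91.631 Y87.284
G01 X93.298 Y95.024
G01 X92.606 Y97.950
G01 X88.857 Y94.483
M5
G0 X121.595 Y124.134
M4 S346
G01 X118.075 Y141.831 F3016
G01 X108.050 Y156.833
G01 X93.048 Y166.858
G01 X75.351 Y170.378
G01 X57.654 Y166.858
G01 X42.652 Y156.833
G01 X32.627 Y141.831
G01 X29.107 Y124.134
G01 X32.627 Y106.437
G01 X42.652 Y91.435
G01 X57.654 Y81.410
G01 X75.351 Y77.890
G01 X93.048 Y81.410
G01 X108.050 Y91.435
G01 X118.075 Y106.437
G01 X121.595 Y124.134
M5
G0 X18.767 Y145.180
M4 S807
G01 X63.460 Y145.180 F1347
G01 X63.460 Y98.933
G01 X18.767 Y98.933
G01 X18.767 Y145.180
M5
G0 X0.000 Y0.000

1 u = 1 mm; y_m = 181.562 − y.

[1] `<line>` line segment, #ff00ff→engrave S346 F3016: (24.564,81.022) → (45.421,67.651)

[2] `<path>` rectangle, #0000ff→cut S807 F1347: (51.444,171.402) → (83.742,171.402) → (83.742,80.694) → (51.444,80.694) → (51.444,171.402) (closed)

[3] `<path>` cubic bezier, #ff00ff→engrave S346 F3016: (76.114,102.572) → (70.460,101.930) → (62.996,100.929) → (54.788,99.416) → (46.897,97.242) → (40.388,94.253) → (36.324,90.299) → (35.769,85.228) → (39.785,78.888)

[4] `<path>` cubic bezier, #ff00ff→engrave S346 F3016: (72.295,31.629) → (75.306,39.758) → (79.442,50.967) → (84.007,63.677) → (88.302,76.309) → (91.631,87.284) → (93.298,95.024) → (92.606,97.950) → (88.857,94.483)

[5] `<circle>` circle, #ff00ff→engrave S346 F3016: (121.595,124.134) → (118.075,141.831) → (108.050,156.833) → (93.048,166.858) → (75.351,170.378) → (57.654,166.858) → (42.652,156.833) → (32.627,141.831) → (29.107,124.134) → (32.627,106.437) → (42.652,91.435) → (57.654,81.410) → (75.351,77.890) → (93.048,81.410) → (108.050,91.435) → (118.075,106.437) → (121.595,124.134) (closed)

[6] `<polygon>` rectangle, #0000ff→cut S807 F1347: (18.767,145.180) → (63.460,145.180) → (63.460,98.933) → (18.767,98.933) → (18.767,145.180) (closed)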